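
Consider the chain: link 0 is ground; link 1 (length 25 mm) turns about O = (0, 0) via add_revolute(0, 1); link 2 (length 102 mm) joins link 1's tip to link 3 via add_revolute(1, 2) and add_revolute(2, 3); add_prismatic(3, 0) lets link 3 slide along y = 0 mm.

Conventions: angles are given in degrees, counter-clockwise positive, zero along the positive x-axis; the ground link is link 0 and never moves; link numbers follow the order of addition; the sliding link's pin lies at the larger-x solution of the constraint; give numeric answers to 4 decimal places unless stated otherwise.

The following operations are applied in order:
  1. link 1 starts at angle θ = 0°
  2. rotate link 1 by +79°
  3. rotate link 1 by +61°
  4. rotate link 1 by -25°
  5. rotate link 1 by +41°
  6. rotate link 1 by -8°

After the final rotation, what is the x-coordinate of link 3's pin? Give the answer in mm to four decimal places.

geometry: r = 25 mm, L = 102 mm, e = 0 mm; θ starts at 0°
rotate link 1 by +79°: θ ← 0° +79° = 79°
rotate link 1 by +61°: θ ← 79° +61° = 140°
rotate link 1 by -25°: θ ← 140° -25° = 115°
rotate link 1 by +41°: θ ← 115° +41° = 156°
rotate link 1 by -8°: θ ← 156° -8° = 148°
crank pin P = (r cos θ, r sin θ) = (-21.201202, 13.247982)
h = r sin θ − e = 13.247982 − 0 = 13.247982
x = r cos θ + √(L² − h²) = -21.201202 + 101.136002 = 79.934800

79.9348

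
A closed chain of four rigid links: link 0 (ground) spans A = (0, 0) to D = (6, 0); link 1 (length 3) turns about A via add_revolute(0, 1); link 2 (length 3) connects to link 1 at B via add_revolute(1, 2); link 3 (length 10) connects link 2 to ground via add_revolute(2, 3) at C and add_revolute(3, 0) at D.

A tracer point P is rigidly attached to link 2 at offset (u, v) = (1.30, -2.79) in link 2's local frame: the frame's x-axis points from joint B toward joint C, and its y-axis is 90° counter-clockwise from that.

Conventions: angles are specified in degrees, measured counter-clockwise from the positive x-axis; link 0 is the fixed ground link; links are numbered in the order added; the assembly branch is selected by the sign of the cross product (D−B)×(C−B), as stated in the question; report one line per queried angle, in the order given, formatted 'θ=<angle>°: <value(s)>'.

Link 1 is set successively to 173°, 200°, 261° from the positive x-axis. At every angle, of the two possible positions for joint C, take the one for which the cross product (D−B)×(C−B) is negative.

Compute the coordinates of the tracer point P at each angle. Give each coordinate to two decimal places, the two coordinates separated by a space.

A=(0,0), D=(6.00,0)
θ=173°: B = A + 3.00·(cos173°, sin173°) = (-2.9776, 0.3656)
θ=173°: |BD| = 8.9851
θ=173°: circle(B,3.00) ∩ circle(D,10.00): a=-0.5714, h=2.9451
θ=173°:   candidates: C₊=(-3.4287,3.3315) cross=26.462; C₋=(-3.6684,-2.5538) cross=-26.462
θ=173°:   branch - wants cross < 0 → take C=(-3.6684,-2.5538) (cross=-26.462)
θ=173°: ex = (C−B)/|BC| = (-0.2303,-0.9731); ey = (0.9731,-0.2303)
θ=173°: P = B + 1.30·ex + -2.79·ey = (-5.9920,-0.2570)
θ=200°: B = A + 3.00·(cos200°, sin200°) = (-2.8191, -1.0261)
θ=200°: |BD| = 8.8786
θ=200°: circle(B,3.00) ∩ circle(D,10.00): a=-0.6854, h=2.9207
θ=200°:   candidates: C₊=(-3.8374,1.7958) cross=25.931; C₋=(-3.1624,-4.0064) cross=-25.931
θ=200°:   branch - wants cross < 0 → take C=(-3.1624,-4.0064) (cross=-25.931)
θ=200°: ex = (C−B)/|BC| = (-0.1144,-0.9934); ey = (0.9934,-0.1144)
θ=200°: P = B + 1.30·ex + -2.79·ey = (-5.7395,-1.9983)
θ=261°: B = A + 3.00·(cos261°, sin261°) = (-0.4693, -2.9631)
θ=261°: |BD| = 7.1156
θ=261°: circle(B,3.00) ∩ circle(D,10.00): a=-2.8366, h=0.9765
θ=261°:   candidates: C₊=(-3.4549,-3.2564) cross=6.949; C₋=(-2.6416,-5.0321) cross=-6.949
θ=261°:   branch - wants cross < 0 → take C=(-2.6416,-5.0321) (cross=-6.949)
θ=261°: ex = (C−B)/|BC| = (-0.7241,-0.6897); ey = (0.6897,-0.7241)
θ=261°: P = B + 1.30·ex + -2.79·ey = (-3.3349,-1.8394)

θ=173°: -5.99 -0.26
θ=200°: -5.74 -2.00
θ=261°: -3.33 -1.84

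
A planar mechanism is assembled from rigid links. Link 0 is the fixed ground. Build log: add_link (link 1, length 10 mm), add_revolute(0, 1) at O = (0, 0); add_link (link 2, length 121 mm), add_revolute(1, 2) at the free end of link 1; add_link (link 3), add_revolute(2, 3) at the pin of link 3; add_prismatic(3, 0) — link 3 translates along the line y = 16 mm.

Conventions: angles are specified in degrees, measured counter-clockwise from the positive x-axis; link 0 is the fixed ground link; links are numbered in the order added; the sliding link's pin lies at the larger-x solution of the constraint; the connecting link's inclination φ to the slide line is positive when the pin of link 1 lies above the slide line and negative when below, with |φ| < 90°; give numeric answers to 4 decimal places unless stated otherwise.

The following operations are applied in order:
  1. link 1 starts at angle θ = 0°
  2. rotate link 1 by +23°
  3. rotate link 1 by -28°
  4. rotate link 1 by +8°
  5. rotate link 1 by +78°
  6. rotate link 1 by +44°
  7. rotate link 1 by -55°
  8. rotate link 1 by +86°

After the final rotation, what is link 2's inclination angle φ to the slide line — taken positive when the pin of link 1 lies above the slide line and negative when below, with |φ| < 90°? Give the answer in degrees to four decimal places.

geometry: r = 10 mm, L = 121 mm, e = 16 mm; θ starts at 0°
rotate link 1 by +23°: θ ← 0° +23° = 23°
rotate link 1 by -28°: θ ← 23° -28° = -5°
rotate link 1 by +8°: θ ← -5° +8° = 3°
rotate link 1 by +78°: θ ← 3° +78° = 81°
rotate link 1 by +44°: θ ← 81° +44° = 125°
rotate link 1 by -55°: θ ← 125° -55° = 70°
rotate link 1 by +86°: θ ← 70° +86° = 156°
h = r sin θ − e = 4.067366 − 16 = -11.932634
sin φ = h / L = -11.932634 / 121 = -0.09861681
φ = arcsin(-0.09861681) = -5.659526°

-5.6595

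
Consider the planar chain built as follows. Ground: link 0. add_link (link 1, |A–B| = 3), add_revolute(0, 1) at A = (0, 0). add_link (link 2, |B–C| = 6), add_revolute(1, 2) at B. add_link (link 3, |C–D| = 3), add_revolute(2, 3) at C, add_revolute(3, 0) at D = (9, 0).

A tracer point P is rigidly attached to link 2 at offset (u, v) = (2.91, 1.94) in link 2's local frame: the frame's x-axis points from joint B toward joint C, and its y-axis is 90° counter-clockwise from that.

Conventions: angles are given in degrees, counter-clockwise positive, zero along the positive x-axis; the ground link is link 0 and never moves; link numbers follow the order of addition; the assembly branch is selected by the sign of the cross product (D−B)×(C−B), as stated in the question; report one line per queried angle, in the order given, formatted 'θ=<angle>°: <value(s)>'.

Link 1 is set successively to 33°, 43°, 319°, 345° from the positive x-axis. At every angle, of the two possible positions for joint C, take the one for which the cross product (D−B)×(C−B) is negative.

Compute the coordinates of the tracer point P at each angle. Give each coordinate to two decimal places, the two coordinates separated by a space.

A=(0,0), D=(9.00,0)
θ=33°: B = A + 3.00·(cos33°, sin33°) = (2.5160, 1.6339)
θ=33°: |BD| = 6.6867
θ=33°: circle(B,6.00) ∩ circle(D,3.00): a=5.3623, h=2.6918
θ=33°:   candidates: C₊=(8.3735,2.9339) cross=17.999; C₋=(7.0580,-2.2866) cross=-17.999
θ=33°:   branch - wants cross < 0 → take C=(7.0580,-2.2866) (cross=-17.999)
θ=33°: ex = (C−B)/|BC| = (0.7570,-0.6534); ey = (0.6534,0.7570)
θ=33°: P = B + 2.91·ex + 1.94·ey = (5.9865,1.2010)
θ=43°: B = A + 3.00·(cos43°, sin43°) = (2.1941, 2.0460)
θ=43°: |BD| = 7.1068
θ=43°: circle(B,6.00) ∩ circle(D,3.00): a=5.4530, h=2.5030
θ=43°:   candidates: C₊=(8.1368,2.8731) cross=17.788; C₋=(6.6956,-1.9209) cross=-17.788
θ=43°:   branch - wants cross < 0 → take C=(6.6956,-1.9209) (cross=-17.788)
θ=43°: ex = (C−B)/|BC| = (0.7503,-0.6611); ey = (0.6611,0.7503)
θ=43°: P = B + 2.91·ex + 1.94·ey = (5.6599,1.5776)
θ=319°: B = A + 3.00·(cos319°, sin319°) = (2.2641, -1.9682)
θ=319°: |BD| = 7.0175
θ=319°: circle(B,6.00) ∩ circle(D,3.00): a=5.4325, h=2.5471
θ=319°:   candidates: C₊=(6.7642,2.0003) cross=17.874; C₋=(8.1930,-2.8894) cross=-17.874
θ=319°:   branch - wants cross < 0 → take C=(8.1930,-2.8894) (cross=-17.874)
θ=319°: ex = (C−B)/|BC| = (0.9881,-0.1535); ey = (0.1535,0.9881)
θ=319°: P = B + 2.91·ex + 1.94·ey = (5.4375,-0.4980)
θ=345°: B = A + 3.00·(cos345°, sin345°) = (2.8978, -0.7765)
θ=345°: |BD| = 6.1514
θ=345°: circle(B,6.00) ∩ circle(D,3.00): a=5.2703, h=2.8677
θ=345°:   candidates: C₊=(7.7640,2.7335) cross=17.640; C₋=(8.4879,-2.9560) cross=-17.640
θ=345°:   branch - wants cross < 0 → take C=(8.4879,-2.9560) (cross=-17.640)
θ=345°: ex = (C−B)/|BC| = (0.9317,-0.3633); ey = (0.3633,0.9317)
θ=345°: P = B + 2.91·ex + 1.94·ey = (6.3137,-0.0260)

θ=33°: 5.99 1.20
θ=43°: 5.66 1.58
θ=319°: 5.44 -0.50
θ=345°: 6.31 -0.03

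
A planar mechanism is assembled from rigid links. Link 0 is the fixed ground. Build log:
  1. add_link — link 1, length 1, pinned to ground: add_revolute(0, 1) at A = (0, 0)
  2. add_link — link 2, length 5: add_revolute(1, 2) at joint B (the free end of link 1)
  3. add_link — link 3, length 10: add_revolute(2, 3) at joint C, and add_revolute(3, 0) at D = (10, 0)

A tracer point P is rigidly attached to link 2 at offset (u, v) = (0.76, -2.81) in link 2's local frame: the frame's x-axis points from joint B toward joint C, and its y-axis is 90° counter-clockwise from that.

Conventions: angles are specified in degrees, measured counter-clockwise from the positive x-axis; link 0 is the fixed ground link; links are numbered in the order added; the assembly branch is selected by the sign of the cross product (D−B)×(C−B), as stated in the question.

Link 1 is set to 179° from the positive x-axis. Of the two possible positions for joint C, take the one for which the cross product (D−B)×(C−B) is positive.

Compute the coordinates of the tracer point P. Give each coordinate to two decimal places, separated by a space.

A=(0,0), D=(10.00,0)
B = A + 1.00·(cos179°, sin179°) = (-0.9998, 0.0175)
|BD| = 10.9999
circle(B,5.00) ∩ circle(D,10.00): a=2.0908, h=4.5419
  candidates: C₊=(1.0982,4.5560) cross=49.960; C₋=(1.0837,-4.5277) cross=-49.960
  branch + wants cross > 0 → take C=(1.0982,4.5560) (cross=49.960)
ex = (C−B)/|BC| = (0.4196,0.9077); ey = (-0.9077,0.4196)
P = B + 0.76·ex + -2.81·ey = (1.8697,-0.4718)

1.87 -0.47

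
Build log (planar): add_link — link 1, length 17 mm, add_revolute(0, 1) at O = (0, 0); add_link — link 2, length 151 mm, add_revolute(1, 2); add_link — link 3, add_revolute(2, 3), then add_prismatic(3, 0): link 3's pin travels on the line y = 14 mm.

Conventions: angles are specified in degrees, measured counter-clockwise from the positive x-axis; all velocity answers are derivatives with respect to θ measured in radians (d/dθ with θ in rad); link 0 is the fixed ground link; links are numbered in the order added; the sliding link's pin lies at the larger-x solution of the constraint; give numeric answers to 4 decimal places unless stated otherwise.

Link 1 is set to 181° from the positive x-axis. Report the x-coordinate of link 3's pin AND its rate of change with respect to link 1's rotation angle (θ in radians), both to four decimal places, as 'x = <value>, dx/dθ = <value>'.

geometry: r = 17 mm, L = 151 mm, e = 14 mm
crank pin P = (r cos θ, r sin θ) = (-16.997411, -0.296691)
h = r sin θ − e = -0.296691 − 14 = -14.296691
x = r cos θ + √(L² − h²) = -16.997411 + 150.321671 = 133.324260
dx/dθ = −r sin θ − h·r cos θ/√(L² − h²) (θ in radians; h = -14.296691) = -1.319887

x = 133.3243, dx/dθ = -1.3199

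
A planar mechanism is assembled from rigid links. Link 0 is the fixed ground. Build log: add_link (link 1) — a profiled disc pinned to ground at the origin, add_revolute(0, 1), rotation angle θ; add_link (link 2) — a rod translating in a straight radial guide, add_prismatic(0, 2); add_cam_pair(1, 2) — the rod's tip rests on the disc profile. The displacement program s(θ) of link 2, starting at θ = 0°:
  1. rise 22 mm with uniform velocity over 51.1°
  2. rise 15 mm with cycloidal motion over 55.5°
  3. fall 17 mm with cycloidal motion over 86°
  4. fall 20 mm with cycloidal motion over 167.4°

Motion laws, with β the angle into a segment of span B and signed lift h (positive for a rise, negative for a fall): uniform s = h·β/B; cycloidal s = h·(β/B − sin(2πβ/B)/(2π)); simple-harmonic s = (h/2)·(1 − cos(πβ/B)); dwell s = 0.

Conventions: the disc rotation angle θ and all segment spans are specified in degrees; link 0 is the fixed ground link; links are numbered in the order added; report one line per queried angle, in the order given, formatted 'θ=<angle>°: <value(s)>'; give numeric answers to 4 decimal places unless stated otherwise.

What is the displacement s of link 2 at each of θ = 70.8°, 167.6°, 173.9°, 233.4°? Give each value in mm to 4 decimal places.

seg 1 [0°–51.1°] uniform, h=22: full span → s += 22 → s = 22.0000
seg 2 [51.1°–106.6°] cycloidal, h=15: θ=70.8° here. β=19.7, B=55.5. 15·(0.3550 − sin(2π·0.3550)/(2π)) = 3.4376 → s = 25.4376
seg 2 [51.1°–106.6°] cycloidal, h=15: full span → s += 15 → s = 37.0000
seg 3 [106.6°–192.6°] cycloidal, h=-17: θ=167.6° here. β=61, B=86. -17·(0.7093 − sin(2π·0.7093)/(2π)) = -14.6758 → s = 22.3242
seg 3 [106.6°–192.6°] cycloidal, h=-17: θ=173.9° here. β=67.3, B=86. -17·(0.7826 − sin(2π·0.7826)/(2π)) = -15.9527 → s = 21.0473
seg 3 [106.6°–192.6°] cycloidal, h=-17: full span → s += -17 → s = 20.0000
seg 4 [192.6°–360°] cycloidal, h=-20: θ=233.4° here. β=40.8, B=167.4. -20·(0.2437 − sin(2π·0.2437)/(2π)) = -1.6939 → s = 18.3061

θ=70.8°: 25.4376
θ=167.6°: 22.3242
θ=173.9°: 21.0473
θ=233.4°: 18.3061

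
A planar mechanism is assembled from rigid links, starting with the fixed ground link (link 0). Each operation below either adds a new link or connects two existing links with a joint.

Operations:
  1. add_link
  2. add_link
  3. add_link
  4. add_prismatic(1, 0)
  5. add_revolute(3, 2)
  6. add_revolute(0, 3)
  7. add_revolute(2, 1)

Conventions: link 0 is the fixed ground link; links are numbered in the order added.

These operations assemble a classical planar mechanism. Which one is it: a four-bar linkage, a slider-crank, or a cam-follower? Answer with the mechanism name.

links: 4 (incl. ground); joints: 3 revolute, 1 prismatic, 0 higher (cam) pair, forming one closed loop
4 links, 3 revolutes + 1 prismatic in one loop → slider-crank

slider-crank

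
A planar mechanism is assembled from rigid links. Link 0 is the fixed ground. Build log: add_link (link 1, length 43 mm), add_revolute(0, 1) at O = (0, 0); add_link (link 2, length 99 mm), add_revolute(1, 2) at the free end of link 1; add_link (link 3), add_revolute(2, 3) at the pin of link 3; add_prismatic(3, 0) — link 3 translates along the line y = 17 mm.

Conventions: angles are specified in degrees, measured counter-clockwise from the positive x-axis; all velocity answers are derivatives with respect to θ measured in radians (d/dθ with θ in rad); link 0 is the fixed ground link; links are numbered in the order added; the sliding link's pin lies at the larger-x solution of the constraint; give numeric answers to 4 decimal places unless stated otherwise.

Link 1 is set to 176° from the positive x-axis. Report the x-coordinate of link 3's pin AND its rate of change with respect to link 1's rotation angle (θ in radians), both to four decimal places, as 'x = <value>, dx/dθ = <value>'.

geometry: r = 43 mm, L = 99 mm, e = 17 mm
crank pin P = (r cos θ, r sin θ) = (-42.895254, 2.999528)
h = r sin θ − e = 2.999528 − 17 = -14.000472
x = r cos θ + √(L² − h²) = -42.895254 + 98.005035 = 55.109780
dx/dθ = −r sin θ − h·r cos θ/√(L² − h²) (θ in radians; h = -14.000472) = -9.127313

x = 55.1098, dx/dθ = -9.1273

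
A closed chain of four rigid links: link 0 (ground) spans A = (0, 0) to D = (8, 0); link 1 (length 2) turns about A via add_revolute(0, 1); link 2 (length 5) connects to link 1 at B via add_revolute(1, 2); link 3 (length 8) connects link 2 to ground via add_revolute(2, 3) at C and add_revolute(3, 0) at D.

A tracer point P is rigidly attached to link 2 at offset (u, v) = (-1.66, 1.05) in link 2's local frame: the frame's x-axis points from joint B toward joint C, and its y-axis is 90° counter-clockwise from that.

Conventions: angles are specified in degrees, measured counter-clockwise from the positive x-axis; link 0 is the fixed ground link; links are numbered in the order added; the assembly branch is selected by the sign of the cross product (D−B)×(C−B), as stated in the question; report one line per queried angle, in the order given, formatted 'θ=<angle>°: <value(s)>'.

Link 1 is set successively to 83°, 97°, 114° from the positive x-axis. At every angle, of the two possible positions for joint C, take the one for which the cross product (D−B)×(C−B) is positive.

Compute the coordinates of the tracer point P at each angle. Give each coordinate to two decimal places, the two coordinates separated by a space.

A=(0,0), D=(8.00,0)
θ=83°: B = A + 2.00·(cos83°, sin83°) = (0.2437, 1.9851)
θ=83°: |BD| = 8.0063
θ=83°: circle(B,5.00) ∩ circle(D,8.00): a=1.5675, h=4.7479
θ=83°:   candidates: C₊=(2.9395,6.1961) cross=38.013; C₋=(0.5851,-3.0032) cross=-38.013
θ=83°:   branch + wants cross > 0 → take C=(2.9395,6.1961) (cross=38.013)
θ=83°: ex = (C−B)/|BC| = (0.5392,0.8422); ey = (-0.8422,0.5392)
θ=83°: P = B + -1.66·ex + 1.05·ey = (-1.5356,1.1532)
θ=97°: B = A + 2.00·(cos97°, sin97°) = (-0.2437, 1.9851)
θ=97°: |BD| = 8.4794
θ=97°: circle(B,5.00) ∩ circle(D,8.00): a=1.9400, h=4.6083
θ=97°:   candidates: C₊=(2.7212,6.0112) cross=39.076; C₋=(0.5635,-2.9493) cross=-39.076
θ=97°:   branch + wants cross > 0 → take C=(2.7212,6.0112) (cross=39.076)
θ=97°: ex = (C−B)/|BC| = (0.5930,0.8052); ey = (-0.8052,0.5930)
θ=97°: P = B + -1.66·ex + 1.05·ey = (-2.0736,1.2711)
θ=114°: B = A + 2.00·(cos114°, sin114°) = (-0.8135, 1.8271)
θ=114°: |BD| = 9.0009
θ=114°: circle(B,5.00) ∩ circle(D,8.00): a=2.3340, h=4.4218
θ=114°:   candidates: C₊=(2.3695,5.6831) cross=39.800; C₋=(0.5743,-2.9765) cross=-39.800
θ=114°:   branch + wants cross > 0 → take C=(2.3695,5.6831) (cross=39.800)
θ=114°: ex = (C−B)/|BC| = (0.6366,0.7712); ey = (-0.7712,0.6366)
θ=114°: P = B + -1.66·ex + 1.05·ey = (-2.6800,1.2153)

θ=83°: -1.54 1.15
θ=97°: -2.07 1.27
θ=114°: -2.68 1.22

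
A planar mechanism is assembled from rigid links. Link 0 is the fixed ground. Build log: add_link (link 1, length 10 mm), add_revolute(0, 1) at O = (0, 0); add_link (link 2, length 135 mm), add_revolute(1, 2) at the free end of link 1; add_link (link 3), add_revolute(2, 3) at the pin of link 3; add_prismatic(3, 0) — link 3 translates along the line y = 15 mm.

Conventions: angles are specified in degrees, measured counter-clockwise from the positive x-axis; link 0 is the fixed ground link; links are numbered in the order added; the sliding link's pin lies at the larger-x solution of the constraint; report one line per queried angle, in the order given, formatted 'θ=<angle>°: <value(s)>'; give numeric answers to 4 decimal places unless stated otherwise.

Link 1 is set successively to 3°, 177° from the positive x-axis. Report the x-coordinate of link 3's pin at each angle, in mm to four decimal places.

geometry: r = 10 mm, L = 135 mm, e = 15 mm
θ=3°: crank pin P = (r cos θ, r sin θ) = (9.986295, 0.523360)
θ=3°: h = r sin θ − e = 0.523360 − 15 = -14.476640
θ=3°: x = r cos θ + √(L² − h²) = 9.986295 + 134.221559 = 144.207854
θ=177°: crank pin P = (r cos θ, r sin θ) = (-9.986295, 0.523360)
θ=177°: h = r sin θ − e = 0.523360 − 15 = -14.476640
θ=177°: x = r cos θ + √(L² − h²) = -9.986295 + 134.221559 = 124.235264

θ=3°: 144.2079
θ=177°: 124.2353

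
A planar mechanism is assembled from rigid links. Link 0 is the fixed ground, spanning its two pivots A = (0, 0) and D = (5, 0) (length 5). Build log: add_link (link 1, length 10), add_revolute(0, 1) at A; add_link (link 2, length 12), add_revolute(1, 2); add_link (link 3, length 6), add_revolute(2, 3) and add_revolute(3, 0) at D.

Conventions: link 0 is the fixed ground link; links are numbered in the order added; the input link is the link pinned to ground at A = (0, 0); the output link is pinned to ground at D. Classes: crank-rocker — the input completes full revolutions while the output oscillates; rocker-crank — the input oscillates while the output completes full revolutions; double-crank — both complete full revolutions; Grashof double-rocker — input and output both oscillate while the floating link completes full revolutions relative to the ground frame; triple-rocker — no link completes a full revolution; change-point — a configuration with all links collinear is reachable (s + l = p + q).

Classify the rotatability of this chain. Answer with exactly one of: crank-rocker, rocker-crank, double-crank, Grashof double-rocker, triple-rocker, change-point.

lengths: ground=5, input=10, coupler=12, output=6
sorted: s=5 (shortest), l=12 (longest), p+q=16
s + l = 17 vs p + q = 16
s + l > p + q → non-Grashof → no link fully rotates → triple-rocker

triple-rocker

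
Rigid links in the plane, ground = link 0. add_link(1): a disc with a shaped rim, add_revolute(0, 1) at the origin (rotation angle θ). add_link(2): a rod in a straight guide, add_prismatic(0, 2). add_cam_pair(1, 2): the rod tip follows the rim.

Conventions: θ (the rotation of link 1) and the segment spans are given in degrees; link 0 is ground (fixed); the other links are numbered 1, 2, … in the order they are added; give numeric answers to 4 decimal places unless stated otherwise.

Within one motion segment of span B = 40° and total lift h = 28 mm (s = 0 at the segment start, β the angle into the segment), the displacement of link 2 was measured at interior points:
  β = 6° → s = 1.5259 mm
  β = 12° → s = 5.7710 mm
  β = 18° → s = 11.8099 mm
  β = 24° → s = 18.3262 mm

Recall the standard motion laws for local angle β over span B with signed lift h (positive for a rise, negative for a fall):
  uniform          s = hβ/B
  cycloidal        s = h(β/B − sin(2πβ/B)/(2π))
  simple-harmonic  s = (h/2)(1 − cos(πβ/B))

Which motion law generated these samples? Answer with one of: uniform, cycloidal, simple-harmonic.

candidates at β/B = r: uniform s = h·r (linear in β); cycloidal s = h·(r − sin(2πr)/(2π)); simple-harmonic s = (h/2)(1 − cos(πr))
β=6°: printed 1.5259 | uniform 4.2000, cycloidal 0.5947, simple-harmonic 1.5259
β=12°: printed 5.7710 | uniform 8.4000, cycloidal 4.1618, simple-harmonic 5.7710
β=18°: printed 11.8099 | uniform 12.6000, cycloidal 11.2229, simple-harmonic 11.8099
β=24°: printed 18.3262 | uniform 16.8000, cycloidal 19.4194, simple-harmonic 18.3262
only one law matches every sample → simple-harmonic

simple-harmonic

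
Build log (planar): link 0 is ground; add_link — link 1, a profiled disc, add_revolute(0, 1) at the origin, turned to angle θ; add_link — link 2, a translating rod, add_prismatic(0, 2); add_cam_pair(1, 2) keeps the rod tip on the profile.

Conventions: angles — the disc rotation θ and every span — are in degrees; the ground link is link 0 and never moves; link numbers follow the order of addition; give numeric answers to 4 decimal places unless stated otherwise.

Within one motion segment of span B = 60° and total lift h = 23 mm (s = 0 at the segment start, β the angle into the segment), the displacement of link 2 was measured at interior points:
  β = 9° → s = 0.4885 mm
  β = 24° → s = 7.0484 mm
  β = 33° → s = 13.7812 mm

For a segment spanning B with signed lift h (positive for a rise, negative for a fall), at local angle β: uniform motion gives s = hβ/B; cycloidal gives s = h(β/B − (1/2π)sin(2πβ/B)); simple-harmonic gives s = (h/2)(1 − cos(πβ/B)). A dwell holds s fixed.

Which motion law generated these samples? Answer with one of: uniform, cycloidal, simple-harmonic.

candidates at β/B = r: uniform s = h·r (linear in β); cycloidal s = h·(r − sin(2πr)/(2π)); simple-harmonic s = (h/2)(1 − cos(πr))
β=9°: printed 0.4885 | uniform 3.4500, cycloidal 0.4885, simple-harmonic 1.2534
β=24°: printed 7.0484 | uniform 9.2000, cycloidal 7.0484, simple-harmonic 7.9463
β=33°: printed 13.7812 | uniform 12.6500, cycloidal 13.7812, simple-harmonic 13.2990
only one law matches every sample → cycloidal

cycloidal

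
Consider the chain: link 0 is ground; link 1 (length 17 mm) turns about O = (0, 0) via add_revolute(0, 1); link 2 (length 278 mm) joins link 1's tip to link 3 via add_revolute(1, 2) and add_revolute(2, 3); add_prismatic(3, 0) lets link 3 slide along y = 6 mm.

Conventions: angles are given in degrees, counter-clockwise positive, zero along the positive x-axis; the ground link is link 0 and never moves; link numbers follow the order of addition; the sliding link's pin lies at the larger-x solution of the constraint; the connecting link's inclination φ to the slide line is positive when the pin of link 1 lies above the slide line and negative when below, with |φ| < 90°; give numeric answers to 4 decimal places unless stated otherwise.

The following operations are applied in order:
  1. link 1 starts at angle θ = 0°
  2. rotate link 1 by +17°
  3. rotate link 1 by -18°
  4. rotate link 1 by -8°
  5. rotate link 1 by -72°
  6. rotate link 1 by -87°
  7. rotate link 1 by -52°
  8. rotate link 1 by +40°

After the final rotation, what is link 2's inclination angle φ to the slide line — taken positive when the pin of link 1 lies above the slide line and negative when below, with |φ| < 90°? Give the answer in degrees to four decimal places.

geometry: r = 17 mm, L = 278 mm, e = 6 mm; θ starts at 0°
rotate link 1 by +17°: θ ← 0° +17° = 17°
rotate link 1 by -18°: θ ← 17° -18° = -1°
rotate link 1 by -8°: θ ← -1° -8° = -9°
rotate link 1 by -72°: θ ← -9° -72° = -81°
rotate link 1 by -87°: θ ← -81° -87° = -168°
rotate link 1 by -52°: θ ← -168° -52° = -220°
rotate link 1 by +40°: θ ← -220° +40° = -180°
h = r sin θ − e = -0.000000 − 6 = -6.000000
sin φ = h / L = -6.000000 / 278 = -0.02158273
φ = arcsin(-0.02158273) = -1.236696°

-1.2367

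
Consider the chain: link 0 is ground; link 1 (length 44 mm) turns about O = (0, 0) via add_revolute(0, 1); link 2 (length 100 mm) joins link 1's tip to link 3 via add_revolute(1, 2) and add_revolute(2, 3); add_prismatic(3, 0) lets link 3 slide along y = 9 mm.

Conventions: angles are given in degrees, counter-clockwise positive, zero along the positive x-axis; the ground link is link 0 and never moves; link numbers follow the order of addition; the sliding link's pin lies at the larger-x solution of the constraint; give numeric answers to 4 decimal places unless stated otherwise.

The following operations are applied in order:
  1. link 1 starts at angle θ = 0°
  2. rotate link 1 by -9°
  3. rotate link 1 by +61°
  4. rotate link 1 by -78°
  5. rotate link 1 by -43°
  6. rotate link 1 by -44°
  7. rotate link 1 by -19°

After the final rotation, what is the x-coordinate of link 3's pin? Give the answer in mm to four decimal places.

geometry: r = 44 mm, L = 100 mm, e = 9 mm; θ starts at 0°
rotate link 1 by -9°: θ ← 0° -9° = -9°
rotate link 1 by +61°: θ ← -9° +61° = 52°
rotate link 1 by -78°: θ ← 52° -78° = -26°
rotate link 1 by -43°: θ ← -26° -43° = -69°
rotate link 1 by -44°: θ ← -69° -44° = -113°
rotate link 1 by -19°: θ ← -113° -19° = -132°
crank pin P = (r cos θ, r sin θ) = (-29.441747, -32.698372)
h = r sin θ − e = -32.698372 − 9 = -41.698372
x = r cos θ + √(L² − h²) = -29.441747 + 90.891395 = 61.449649

61.4496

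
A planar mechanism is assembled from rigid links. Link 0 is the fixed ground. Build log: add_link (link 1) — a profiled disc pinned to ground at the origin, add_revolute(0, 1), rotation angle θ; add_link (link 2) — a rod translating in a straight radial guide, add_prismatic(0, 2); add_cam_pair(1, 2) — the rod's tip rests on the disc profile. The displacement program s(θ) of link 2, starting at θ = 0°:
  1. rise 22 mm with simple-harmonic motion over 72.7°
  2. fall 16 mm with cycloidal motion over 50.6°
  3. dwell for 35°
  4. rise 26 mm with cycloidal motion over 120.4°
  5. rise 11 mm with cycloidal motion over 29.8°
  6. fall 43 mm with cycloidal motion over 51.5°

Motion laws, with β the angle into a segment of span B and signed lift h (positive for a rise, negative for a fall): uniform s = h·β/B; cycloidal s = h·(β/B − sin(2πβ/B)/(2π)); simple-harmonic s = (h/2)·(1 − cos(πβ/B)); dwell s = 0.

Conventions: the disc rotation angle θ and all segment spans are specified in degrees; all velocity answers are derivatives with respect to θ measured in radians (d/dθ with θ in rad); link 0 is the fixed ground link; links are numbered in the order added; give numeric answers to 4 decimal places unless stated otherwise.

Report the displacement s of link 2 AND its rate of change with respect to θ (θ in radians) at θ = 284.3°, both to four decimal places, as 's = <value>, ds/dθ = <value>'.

seg 1 [0°–72.7°] simple-harmonic, h=22: full span → s += 22 → s = 22.0000
seg 2 [72.7°–123.3°] cycloidal, h=-16: full span → s += -16 → s = 6.0000
seg 3 [123.3°–158.3°] dwell: s stays 6.0000
seg 4 [158.3°–278.7°] cycloidal, h=26: full span → s += 26 → s = 32.0000
seg 5 [278.7°–308.5°] cycloidal, h=11: θ=284.3° here. β=5.6, B=29.8. 11·(0.1879 − sin(2π·0.1879)/(2π)) = 0.4479 → s = 32.4479
velocity in seg [278.7°–308.5°] (cycloidal), θ in radians: β = 5.6° = 0.0977 rad, B = 29.8° = 0.5201 rad; ds/dθ = (h/B)(1 − cos(2πβ/B)) = (11/0.5201)(1 − cos(2π·0.1879)) = 13.107431 mm/rad

s = 32.4479, ds/dθ = 13.1074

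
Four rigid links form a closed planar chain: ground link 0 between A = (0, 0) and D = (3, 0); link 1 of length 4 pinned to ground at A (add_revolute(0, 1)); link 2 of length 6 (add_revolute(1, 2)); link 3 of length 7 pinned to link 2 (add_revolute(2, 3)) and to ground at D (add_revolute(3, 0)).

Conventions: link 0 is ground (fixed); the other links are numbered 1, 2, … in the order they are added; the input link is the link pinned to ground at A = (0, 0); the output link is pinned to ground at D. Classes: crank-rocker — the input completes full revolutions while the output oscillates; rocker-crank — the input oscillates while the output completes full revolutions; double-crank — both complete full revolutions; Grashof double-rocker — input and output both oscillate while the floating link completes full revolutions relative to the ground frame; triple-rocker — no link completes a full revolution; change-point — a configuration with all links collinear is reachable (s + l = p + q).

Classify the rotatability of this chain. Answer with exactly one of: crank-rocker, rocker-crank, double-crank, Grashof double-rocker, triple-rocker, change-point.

lengths: ground=3, input=4, coupler=6, output=7
sorted: s=3 (shortest), l=7 (longest), p+q=10
s + l = 10 vs p + q = 10
s + l = p + q → change-point (collinear configuration reachable)

change-point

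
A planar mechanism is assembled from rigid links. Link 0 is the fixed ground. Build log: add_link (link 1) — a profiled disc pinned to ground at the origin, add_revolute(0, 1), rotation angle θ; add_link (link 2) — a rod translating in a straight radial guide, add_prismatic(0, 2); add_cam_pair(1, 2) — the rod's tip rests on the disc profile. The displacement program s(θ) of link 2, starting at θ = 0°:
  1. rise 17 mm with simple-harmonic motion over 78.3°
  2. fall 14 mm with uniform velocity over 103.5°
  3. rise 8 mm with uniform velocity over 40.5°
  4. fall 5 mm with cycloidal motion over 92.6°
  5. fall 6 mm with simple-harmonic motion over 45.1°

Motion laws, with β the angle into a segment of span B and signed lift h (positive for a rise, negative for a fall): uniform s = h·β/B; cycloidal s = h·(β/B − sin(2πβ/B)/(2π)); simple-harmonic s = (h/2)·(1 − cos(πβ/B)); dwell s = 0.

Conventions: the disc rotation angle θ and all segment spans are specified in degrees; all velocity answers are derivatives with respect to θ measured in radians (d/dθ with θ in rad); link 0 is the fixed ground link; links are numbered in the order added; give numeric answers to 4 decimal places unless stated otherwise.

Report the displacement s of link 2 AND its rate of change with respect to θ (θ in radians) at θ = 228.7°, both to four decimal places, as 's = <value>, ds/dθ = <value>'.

seg 1 [0°–78.3°] simple-harmonic, h=17: full span → s += 17 → s = 17.0000
seg 2 [78.3°–181.8°] uniform, h=-14: full span → s += -14 → s = 3.0000
seg 3 [181.8°–222.3°] uniform, h=8: full span → s += 8 → s = 11.0000
seg 4 [222.3°–314.9°] cycloidal, h=-5: θ=228.7° here. β=6.4, B=92.6. -5·(0.0691 − sin(2π·0.0691)/(2π)) = -0.0108 → s = 10.9892
velocity in seg [222.3°–314.9°] (cycloidal), θ in radians: β = 6.4° = 0.1117 rad, B = 92.6° = 1.6162 rad; ds/dθ = (h/B)(1 − cos(2πβ/B)) = ((-5)/1.6162)(1 − cos(2π·0.0691)) = -0.287153 mm/rad

s = 10.9892, ds/dθ = -0.2872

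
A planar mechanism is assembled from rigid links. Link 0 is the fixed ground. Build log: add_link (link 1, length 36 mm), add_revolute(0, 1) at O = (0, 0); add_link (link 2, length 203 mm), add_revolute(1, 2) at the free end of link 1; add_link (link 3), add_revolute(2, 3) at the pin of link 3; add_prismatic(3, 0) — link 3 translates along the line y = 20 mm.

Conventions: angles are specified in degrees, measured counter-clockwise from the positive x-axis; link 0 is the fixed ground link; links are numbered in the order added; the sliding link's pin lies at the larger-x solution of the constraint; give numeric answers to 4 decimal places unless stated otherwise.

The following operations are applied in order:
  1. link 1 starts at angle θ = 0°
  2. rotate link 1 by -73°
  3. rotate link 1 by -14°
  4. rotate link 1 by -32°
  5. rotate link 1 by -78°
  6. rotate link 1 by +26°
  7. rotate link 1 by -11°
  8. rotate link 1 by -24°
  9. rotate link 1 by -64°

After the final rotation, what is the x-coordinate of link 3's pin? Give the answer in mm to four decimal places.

geometry: r = 36 mm, L = 203 mm, e = 20 mm; θ starts at 0°
rotate link 1 by -73°: θ ← 0° -73° = -73°
rotate link 1 by -14°: θ ← -73° -14° = -87°
rotate link 1 by -32°: θ ← -87° -32° = -119°
rotate link 1 by -78°: θ ← -119° -78° = -197°
rotate link 1 by +26°: θ ← -197° +26° = -171°
rotate link 1 by -11°: θ ← -171° -11° = -182°
rotate link 1 by -24°: θ ← -182° -24° = -206°
rotate link 1 by -64°: θ ← -206° -64° = -270°
crank pin P = (r cos θ, r sin θ) = (-0.000000, 36.000000)
h = r sin θ − e = 36.000000 − 20 = 16.000000
x = r cos θ + √(L² − h²) = -0.000000 + 202.368476 = 202.368476

202.3685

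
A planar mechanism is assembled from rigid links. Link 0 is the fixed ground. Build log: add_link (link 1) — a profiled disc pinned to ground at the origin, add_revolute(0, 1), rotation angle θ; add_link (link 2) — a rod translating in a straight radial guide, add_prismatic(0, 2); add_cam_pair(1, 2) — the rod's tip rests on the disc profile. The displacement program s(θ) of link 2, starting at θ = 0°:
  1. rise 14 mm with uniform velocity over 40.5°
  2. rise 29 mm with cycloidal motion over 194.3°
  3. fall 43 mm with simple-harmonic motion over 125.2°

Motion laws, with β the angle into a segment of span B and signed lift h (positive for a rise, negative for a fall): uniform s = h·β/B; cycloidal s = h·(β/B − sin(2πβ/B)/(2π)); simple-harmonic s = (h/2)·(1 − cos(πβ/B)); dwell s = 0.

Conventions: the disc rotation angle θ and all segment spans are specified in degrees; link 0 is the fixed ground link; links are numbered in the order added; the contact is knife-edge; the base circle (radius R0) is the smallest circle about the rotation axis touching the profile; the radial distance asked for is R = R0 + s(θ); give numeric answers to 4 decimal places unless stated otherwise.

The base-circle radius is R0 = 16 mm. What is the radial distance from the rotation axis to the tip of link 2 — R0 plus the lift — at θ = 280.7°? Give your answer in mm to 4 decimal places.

seg 1 [0°–40.5°] uniform, h=14: full span → s += 14 → s = 14.0000
seg 2 [40.5°–234.8°] cycloidal, h=29: full span → s += 29 → s = 43.0000
seg 3 [234.8°–360°] simple-harmonic, h=-43: θ=280.7° here. β=45.9, B=125.2. -43/2·(1 − cos(π·0.3666)) = -12.7519 → s = 30.2481
R = R0 + s = 16 + 30.2481 = 46.2481

46.2481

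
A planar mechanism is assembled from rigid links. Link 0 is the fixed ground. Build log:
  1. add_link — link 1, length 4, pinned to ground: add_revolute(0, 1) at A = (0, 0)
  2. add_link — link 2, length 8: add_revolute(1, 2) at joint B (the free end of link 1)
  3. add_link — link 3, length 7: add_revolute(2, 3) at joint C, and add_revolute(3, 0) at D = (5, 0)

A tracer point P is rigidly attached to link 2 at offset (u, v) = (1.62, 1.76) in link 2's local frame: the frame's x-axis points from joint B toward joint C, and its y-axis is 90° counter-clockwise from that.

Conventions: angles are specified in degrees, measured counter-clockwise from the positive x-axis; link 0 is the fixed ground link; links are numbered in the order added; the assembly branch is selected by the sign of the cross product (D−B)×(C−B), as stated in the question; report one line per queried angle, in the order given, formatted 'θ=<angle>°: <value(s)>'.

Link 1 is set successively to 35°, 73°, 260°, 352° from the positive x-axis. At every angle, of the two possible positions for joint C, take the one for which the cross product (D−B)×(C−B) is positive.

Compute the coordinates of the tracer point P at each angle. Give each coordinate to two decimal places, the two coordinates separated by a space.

A=(0,0), D=(5.00,0)
θ=35°: B = A + 4.00·(cos35°, sin35°) = (3.2766, 2.2943)
θ=35°: |BD| = 2.8695
θ=35°: circle(B,8.00) ∩ circle(D,7.00): a=4.0485, h=6.9000
θ=35°:   candidates: C₊=(11.2250,3.2014) cross=19.799; C₋=(0.1912,-5.0868) cross=-19.799
θ=35°:   branch + wants cross > 0 → take C=(11.2250,3.2014) (cross=19.799)
θ=35°: ex = (C−B)/|BC| = (0.9936,0.1134); ey = (-0.1134,0.9936)
θ=35°: P = B + 1.62·ex + 1.76·ey = (4.6866,4.2266)
θ=73°: B = A + 4.00·(cos73°, sin73°) = (1.1695, 3.8252)
θ=73°: |BD| = 5.4134
θ=73°: circle(B,8.00) ∩ circle(D,7.00): a=4.0922, h=6.8742
θ=73°:   candidates: C₊=(8.9225,5.7978) cross=37.213; C₋=(-0.7923,-3.9305) cross=-37.213
θ=73°:   branch + wants cross > 0 → take C=(8.9225,5.7978) (cross=37.213)
θ=73°: ex = (C−B)/|BC| = (0.9691,0.2466); ey = (-0.2466,0.9691)
θ=73°: P = B + 1.62·ex + 1.76·ey = (2.3055,5.9303)
θ=260°: B = A + 4.00·(cos260°, sin260°) = (-0.6946, -3.9392)
θ=260°: |BD| = 6.9243
θ=260°: circle(B,8.00) ∩ circle(D,7.00): a=4.5453, h=6.5833
θ=260°:   candidates: C₊=(-0.7018,4.0608) cross=45.585; C₋=(6.7887,-6.7676) cross=-45.585
θ=260°:   branch + wants cross > 0 → take C=(-0.7018,4.0608) (cross=45.585)
θ=260°: ex = (C−B)/|BC| = (-0.0009,1.0000); ey = (-1.0000,-0.0009)
θ=260°: P = B + 1.62·ex + 1.76·ey = (-2.4560,-2.3208)
θ=352°: B = A + 4.00·(cos352°, sin352°) = (3.9611, -0.5567)
θ=352°: |BD| = 1.1787
θ=352°: circle(B,8.00) ∩ circle(D,7.00): a=6.9524, h=3.9578
θ=352°:   candidates: C₊=(8.2199,6.2155) cross=4.665; C₋=(11.9584,-0.7616) cross=-4.665
θ=352°:   branch + wants cross > 0 → take C=(8.2199,6.2155) (cross=4.665)
θ=352°: ex = (C−B)/|BC| = (0.5324,0.8465); ey = (-0.8465,0.5324)
θ=352°: P = B + 1.62·ex + 1.76·ey = (3.3336,1.7516)

θ=35°: 4.69 4.23
θ=73°: 2.31 5.93
θ=260°: -2.46 -2.32
θ=352°: 3.33 1.75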